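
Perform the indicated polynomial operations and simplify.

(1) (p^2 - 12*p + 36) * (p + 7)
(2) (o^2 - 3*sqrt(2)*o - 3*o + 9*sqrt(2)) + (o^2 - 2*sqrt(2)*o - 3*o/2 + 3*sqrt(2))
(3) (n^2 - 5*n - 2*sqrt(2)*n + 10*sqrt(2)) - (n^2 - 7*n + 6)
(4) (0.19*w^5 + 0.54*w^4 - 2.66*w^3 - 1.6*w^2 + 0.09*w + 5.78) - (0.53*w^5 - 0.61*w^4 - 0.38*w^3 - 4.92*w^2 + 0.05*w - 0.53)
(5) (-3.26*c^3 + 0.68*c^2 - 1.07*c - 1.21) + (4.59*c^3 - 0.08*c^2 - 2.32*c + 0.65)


(1) = p^3 - 5*p^2 - 48*p + 252
(2) = 2*o^2 - 5*sqrt(2)*o - 9*o/2 + 12*sqrt(2)
(3) = -2*sqrt(2)*n + 2*n - 6 + 10*sqrt(2)
(4) = -0.34*w^5 + 1.15*w^4 - 2.28*w^3 + 3.32*w^2 + 0.04*w + 6.31
(5) = 1.33*c^3 + 0.6*c^2 - 3.39*c - 0.56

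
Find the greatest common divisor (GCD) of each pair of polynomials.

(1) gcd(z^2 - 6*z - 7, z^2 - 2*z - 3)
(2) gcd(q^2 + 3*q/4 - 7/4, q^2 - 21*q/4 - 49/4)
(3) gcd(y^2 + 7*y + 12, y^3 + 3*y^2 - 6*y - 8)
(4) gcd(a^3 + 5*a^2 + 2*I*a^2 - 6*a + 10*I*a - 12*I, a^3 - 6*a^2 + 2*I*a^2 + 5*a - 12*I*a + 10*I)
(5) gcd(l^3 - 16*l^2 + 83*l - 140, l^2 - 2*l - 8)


(1) = z + 1
(2) = gcd((q - 1)*(q + 7/4), (q - 7)*(q + 7/4)) = q + 7/4
(3) = y + 4
(4) = a^2 + a*(-1 + 2*I) - 2*I
(5) = gcd((l - 7)*(l - 5)*(l - 4), (l - 4)*(l + 2)) = l - 4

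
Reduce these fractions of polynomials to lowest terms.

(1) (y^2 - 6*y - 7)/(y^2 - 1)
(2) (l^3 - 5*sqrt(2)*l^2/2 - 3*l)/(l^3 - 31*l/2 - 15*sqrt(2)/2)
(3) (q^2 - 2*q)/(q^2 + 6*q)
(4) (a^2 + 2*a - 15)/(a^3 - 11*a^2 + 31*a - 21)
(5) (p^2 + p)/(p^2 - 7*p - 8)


(1) = (y - 7)/(y - 1)
(2) = 4*l/(4*l + 10*sqrt(2))
(3) = (q - 2)/(q + 6)
(4) = (a + 5)/(a^2 - 8*a + 7)
(5) = p/(p - 8)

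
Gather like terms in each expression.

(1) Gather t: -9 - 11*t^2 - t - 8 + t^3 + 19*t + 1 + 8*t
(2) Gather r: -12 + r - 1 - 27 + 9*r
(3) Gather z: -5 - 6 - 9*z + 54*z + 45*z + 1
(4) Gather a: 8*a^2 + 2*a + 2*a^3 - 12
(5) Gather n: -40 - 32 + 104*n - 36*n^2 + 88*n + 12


(1) = t^3 - 11*t^2 + 26*t - 16
(2) = 10*r - 40
(3) = 90*z - 10
(4) = 2*a^3 + 8*a^2 + 2*a - 12
(5) = -36*n^2 + 192*n - 60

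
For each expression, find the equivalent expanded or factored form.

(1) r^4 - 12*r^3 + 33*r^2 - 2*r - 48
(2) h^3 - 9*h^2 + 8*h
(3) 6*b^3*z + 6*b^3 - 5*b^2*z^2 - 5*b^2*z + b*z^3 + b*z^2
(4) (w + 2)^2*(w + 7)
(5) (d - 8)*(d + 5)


(1) = (r - 8)*(r - 3)*(r - 2)*(r + 1)
(2) = h*(h - 8)*(h - 1)
(3) = (-3*b + z)*(-2*b + z)*(b*z + b)
(4) = w^3 + 11*w^2 + 32*w + 28
(5) = d^2 - 3*d - 40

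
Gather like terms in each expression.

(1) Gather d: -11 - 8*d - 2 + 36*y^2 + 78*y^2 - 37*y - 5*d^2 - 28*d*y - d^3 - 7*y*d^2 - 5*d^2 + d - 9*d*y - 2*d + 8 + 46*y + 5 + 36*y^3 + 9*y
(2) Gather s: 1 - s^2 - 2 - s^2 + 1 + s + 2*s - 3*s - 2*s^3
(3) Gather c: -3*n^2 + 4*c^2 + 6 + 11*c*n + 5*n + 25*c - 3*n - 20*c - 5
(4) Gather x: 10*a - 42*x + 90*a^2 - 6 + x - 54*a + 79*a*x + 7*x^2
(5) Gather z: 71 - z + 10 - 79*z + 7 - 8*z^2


(1) = -d^3 + d^2*(-7*y - 10) + d*(-37*y - 9) + 36*y^3 + 114*y^2 + 18*y
(2) = -2*s^3 - 2*s^2
(3) = 4*c^2 + c*(11*n + 5) - 3*n^2 + 2*n + 1
(4) = 90*a^2 - 44*a + 7*x^2 + x*(79*a - 41) - 6
(5) = -8*z^2 - 80*z + 88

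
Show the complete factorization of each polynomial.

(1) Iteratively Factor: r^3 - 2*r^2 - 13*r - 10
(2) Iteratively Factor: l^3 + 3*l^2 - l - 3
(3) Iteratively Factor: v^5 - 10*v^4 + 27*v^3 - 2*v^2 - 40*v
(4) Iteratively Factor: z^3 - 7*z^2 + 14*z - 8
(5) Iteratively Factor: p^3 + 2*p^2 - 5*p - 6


(1) = (r - 5)*(r^2 + 3*r + 2) = (r - 5)*(r + 1)*(r + 2)
(2) = (l + 1)*(l^2 + 2*l - 3) = (l + 1)*(l + 3)*(l - 1)
(3) = (v)*(v^4 - 10*v^3 + 27*v^2 - 2*v - 40) = v*(v - 4)*(v^3 - 6*v^2 + 3*v + 10) = v*(v - 5)*(v - 4)*(v^2 - v - 2) = v*(v - 5)*(v - 4)*(v - 2)*(v + 1)
(4) = (z - 2)*(z^2 - 5*z + 4) = (z - 4)*(z - 2)*(z - 1)
(5) = (p + 3)*(p^2 - p - 2) = (p - 2)*(p + 3)*(p + 1)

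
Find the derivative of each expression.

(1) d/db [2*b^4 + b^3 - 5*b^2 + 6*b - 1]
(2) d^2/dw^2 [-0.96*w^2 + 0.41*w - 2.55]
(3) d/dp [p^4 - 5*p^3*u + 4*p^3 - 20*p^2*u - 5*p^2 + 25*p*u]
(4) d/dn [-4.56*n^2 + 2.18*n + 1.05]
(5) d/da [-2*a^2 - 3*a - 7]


(1) = 8*b^3 + 3*b^2 - 10*b + 6
(2) = -1.92000000000000
(3) = 4*p^3 - 15*p^2*u + 12*p^2 - 40*p*u - 10*p + 25*u
(4) = 2.18 - 9.12*n
(5) = -4*a - 3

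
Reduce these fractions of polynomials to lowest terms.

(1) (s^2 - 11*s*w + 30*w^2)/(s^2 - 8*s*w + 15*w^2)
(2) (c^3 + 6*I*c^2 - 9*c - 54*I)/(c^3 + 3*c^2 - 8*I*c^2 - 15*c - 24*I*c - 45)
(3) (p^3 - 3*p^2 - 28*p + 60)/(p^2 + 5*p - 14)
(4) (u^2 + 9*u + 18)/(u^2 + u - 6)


(1) = (s - 6*w)/(s - 3*w)
(2) = (c^2 + c*(-3 + 6*I) - 18*I)/(c^2 - 8*I*c - 15)
(3) = (p^2 - p - 30)/(p + 7)
(4) = (u + 6)/(u - 2)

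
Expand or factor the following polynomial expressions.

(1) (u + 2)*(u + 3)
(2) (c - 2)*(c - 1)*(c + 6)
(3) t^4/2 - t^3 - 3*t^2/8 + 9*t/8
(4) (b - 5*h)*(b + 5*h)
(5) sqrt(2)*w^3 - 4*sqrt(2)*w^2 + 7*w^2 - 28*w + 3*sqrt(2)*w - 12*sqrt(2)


(1) = u^2 + 5*u + 6
(2) = c^3 + 3*c^2 - 16*c + 12
(3) = t*(t/2 + 1/2)*(t - 3/2)^2
(4) = b^2 - 25*h^2
(5) = (w - 4)*(w + 3*sqrt(2))*(sqrt(2)*w + 1)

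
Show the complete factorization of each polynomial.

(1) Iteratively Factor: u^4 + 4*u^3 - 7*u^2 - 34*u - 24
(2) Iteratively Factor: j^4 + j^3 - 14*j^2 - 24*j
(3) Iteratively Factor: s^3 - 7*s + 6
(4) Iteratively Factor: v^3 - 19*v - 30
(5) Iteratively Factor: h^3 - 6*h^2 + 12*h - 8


(1) = (u - 3)*(u^3 + 7*u^2 + 14*u + 8) = (u - 3)*(u + 4)*(u^2 + 3*u + 2) = (u - 3)*(u + 1)*(u + 4)*(u + 2)
(2) = (j)*(j^3 + j^2 - 14*j - 24) = j*(j + 2)*(j^2 - j - 12) = j*(j + 2)*(j + 3)*(j - 4)
(3) = (s + 3)*(s^2 - 3*s + 2) = (s - 1)*(s + 3)*(s - 2)
(4) = (v - 5)*(v^2 + 5*v + 6) = (v - 5)*(v + 3)*(v + 2)
(5) = (h - 2)*(h^2 - 4*h + 4) = (h - 2)^2*(h - 2)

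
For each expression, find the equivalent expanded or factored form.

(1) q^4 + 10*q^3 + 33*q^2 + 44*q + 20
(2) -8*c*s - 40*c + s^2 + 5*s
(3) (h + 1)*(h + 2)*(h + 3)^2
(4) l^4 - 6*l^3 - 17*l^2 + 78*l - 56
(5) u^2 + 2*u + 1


(1) = (q + 1)*(q + 2)^2*(q + 5)
(2) = (-8*c + s)*(s + 5)
(3) = h^4 + 9*h^3 + 29*h^2 + 39*h + 18
(4) = (l - 7)*(l - 2)*(l - 1)*(l + 4)
(5) = (u + 1)^2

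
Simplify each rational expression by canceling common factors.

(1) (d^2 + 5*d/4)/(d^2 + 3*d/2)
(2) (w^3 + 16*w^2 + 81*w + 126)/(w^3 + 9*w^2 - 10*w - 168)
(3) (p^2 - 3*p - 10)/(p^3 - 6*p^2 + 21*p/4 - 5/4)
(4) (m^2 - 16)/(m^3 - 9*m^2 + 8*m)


(1) = (4*d + 5)/(4*d + 6)
(2) = (w + 3)/(w - 4)
(3) = (4*p + 8)/(4*p^2 - 4*p + 1)
(4) = (m^2 - 16)/(m^3 - 9*m^2 + 8*m)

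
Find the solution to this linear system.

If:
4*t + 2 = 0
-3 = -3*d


Then:
d = 1
t = -1/2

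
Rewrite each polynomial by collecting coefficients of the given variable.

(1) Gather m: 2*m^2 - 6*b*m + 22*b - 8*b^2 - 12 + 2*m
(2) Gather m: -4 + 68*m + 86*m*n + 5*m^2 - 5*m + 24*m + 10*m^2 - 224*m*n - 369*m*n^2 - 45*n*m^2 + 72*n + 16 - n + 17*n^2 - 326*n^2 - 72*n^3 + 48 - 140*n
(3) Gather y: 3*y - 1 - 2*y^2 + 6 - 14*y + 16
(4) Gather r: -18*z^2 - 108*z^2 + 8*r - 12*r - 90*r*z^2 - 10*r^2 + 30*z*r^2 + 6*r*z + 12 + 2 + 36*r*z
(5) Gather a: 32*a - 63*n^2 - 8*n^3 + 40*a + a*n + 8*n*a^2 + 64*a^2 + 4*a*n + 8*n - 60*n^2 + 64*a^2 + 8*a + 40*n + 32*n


(1) = -8*b^2 + 22*b + 2*m^2 + m*(2 - 6*b) - 12
(2) = m^2*(15 - 45*n) + m*(-369*n^2 - 138*n + 87) - 72*n^3 - 309*n^2 - 69*n + 60
(3) = -2*y^2 - 11*y + 21
(4) = r^2*(30*z - 10) + r*(-90*z^2 + 42*z - 4) - 126*z^2 + 14
(5) = a^2*(8*n + 128) + a*(5*n + 80) - 8*n^3 - 123*n^2 + 80*n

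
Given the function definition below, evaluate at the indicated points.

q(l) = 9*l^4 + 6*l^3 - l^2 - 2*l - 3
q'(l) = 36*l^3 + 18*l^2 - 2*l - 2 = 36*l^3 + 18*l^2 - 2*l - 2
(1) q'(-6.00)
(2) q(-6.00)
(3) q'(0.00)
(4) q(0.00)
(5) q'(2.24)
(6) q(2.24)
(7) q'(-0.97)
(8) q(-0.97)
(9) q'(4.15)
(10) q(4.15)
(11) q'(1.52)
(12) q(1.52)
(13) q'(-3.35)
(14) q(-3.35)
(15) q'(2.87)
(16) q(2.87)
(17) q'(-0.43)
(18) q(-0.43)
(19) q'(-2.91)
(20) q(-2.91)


(1) = -7118.00
(2) = 10341.00
(3) = -2.00
(4) = -3.00
(5) = 488.46
(6) = 281.53
(7) = -15.98
(8) = 0.49
(9) = 2872.75
(10) = 3069.85
(11) = 162.97
(12) = 60.76
(13) = -1146.73
(14) = 900.41
(15) = 991.56
(16) = 735.48
(17) = -0.67
(18) = -2.49
(19) = -730.87
(20) = 491.88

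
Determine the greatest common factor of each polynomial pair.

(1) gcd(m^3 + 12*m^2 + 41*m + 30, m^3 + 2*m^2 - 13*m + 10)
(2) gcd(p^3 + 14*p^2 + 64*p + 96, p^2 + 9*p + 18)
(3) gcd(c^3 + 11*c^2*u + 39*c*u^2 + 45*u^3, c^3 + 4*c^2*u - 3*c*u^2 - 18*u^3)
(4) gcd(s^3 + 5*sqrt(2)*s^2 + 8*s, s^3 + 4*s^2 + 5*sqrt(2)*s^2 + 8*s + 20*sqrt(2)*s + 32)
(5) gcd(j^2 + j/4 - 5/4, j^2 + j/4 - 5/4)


(1) = gcd((m + 1)*(m + 5)*(m + 6), (m - 2)*(m - 1)*(m + 5)) = m + 5
(2) = gcd((p + 4)^2*(p + 6), (p + 3)*(p + 6)) = p + 6
(3) = c^2 + 6*c*u + 9*u^2
(4) = gcd(s*(s + sqrt(2))*(s + 4*sqrt(2)), (s + 4)*(s + sqrt(2))*(s + 4*sqrt(2))) = s^2 + 5*sqrt(2)*s + 8
(5) = j^2 + j/4 - 5/4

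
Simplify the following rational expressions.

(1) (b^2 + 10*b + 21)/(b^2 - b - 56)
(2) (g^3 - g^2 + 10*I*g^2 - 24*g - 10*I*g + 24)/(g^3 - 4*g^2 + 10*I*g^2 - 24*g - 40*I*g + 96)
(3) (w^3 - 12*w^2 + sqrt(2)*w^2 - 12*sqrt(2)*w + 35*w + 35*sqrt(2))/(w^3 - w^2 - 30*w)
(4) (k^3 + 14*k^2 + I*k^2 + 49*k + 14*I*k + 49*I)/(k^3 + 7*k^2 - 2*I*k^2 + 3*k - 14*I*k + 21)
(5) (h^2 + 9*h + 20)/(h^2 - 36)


(1) = (b + 3)/(b - 8)
(2) = (g - 1)/(g - 4)
(3) = (w^3 + w^2*(-12 + sqrt(2)) + w*(35 - 12*sqrt(2)) + 35*sqrt(2))/(w^3 - w^2 - 30*w)
(4) = (k + 7)/(k - 3*I)
(5) = (h^2 + 9*h + 20)/(h^2 - 36)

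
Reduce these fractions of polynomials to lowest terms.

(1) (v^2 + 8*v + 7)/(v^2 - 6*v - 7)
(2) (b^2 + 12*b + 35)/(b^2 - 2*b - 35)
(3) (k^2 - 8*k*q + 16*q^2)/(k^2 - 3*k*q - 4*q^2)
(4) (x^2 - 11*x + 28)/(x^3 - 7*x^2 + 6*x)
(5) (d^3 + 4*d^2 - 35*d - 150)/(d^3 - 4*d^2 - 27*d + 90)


(1) = (v + 7)/(v - 7)
(2) = (b + 7)/(b - 7)
(3) = (k - 4*q)/(k + q)
(4) = (x^2 - 11*x + 28)/(x^3 - 7*x^2 + 6*x)
(5) = (d + 5)/(d - 3)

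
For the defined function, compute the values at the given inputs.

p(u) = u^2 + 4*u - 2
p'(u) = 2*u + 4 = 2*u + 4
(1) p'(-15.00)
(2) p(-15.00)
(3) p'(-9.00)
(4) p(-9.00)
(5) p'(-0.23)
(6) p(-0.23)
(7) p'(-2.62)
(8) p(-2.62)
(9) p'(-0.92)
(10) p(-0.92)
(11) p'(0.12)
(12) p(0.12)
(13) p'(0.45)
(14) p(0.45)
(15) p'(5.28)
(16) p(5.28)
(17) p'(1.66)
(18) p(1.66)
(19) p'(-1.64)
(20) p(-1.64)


(1) = -26.00
(2) = 163.00
(3) = -14.00
(4) = 43.00
(5) = 3.54
(6) = -2.87
(7) = -1.24
(8) = -5.62
(9) = 2.16
(10) = -4.83
(11) = 4.24
(12) = -1.51
(13) = 4.90
(14) = 0.00
(15) = 14.56
(16) = 47.00
(17) = 7.32
(18) = 7.40
(19) = 0.72
(20) = -5.87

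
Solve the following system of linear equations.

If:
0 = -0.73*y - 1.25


Then:
y = -1.71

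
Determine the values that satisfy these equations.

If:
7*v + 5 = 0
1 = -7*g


Then:
g = -1/7
v = -5/7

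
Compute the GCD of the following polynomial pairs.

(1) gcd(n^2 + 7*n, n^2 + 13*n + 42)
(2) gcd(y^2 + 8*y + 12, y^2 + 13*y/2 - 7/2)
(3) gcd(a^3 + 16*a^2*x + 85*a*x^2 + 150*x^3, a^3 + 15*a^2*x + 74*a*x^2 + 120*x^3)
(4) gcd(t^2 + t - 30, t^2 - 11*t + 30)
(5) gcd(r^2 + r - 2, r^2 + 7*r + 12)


(1) = n + 7
(2) = 1
(3) = gcd((a + 5*x)^2*(a + 6*x), (a + 4*x)*(a + 5*x)*(a + 6*x)) = a^2 + 11*a*x + 30*x^2
(4) = t - 5
(5) = gcd((r - 1)*(r + 2), (r + 3)*(r + 4)) = 1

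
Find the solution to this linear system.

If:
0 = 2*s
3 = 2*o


Then:
o = 3/2
s = 0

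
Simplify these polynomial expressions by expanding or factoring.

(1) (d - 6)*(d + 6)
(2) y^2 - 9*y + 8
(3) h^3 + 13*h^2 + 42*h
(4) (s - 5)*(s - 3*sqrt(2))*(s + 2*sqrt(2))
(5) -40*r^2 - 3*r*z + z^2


(1) = d^2 - 36
(2) = (y - 8)*(y - 1)
(3) = h*(h + 6)*(h + 7)
(4) = s^3 - 5*s^2 - sqrt(2)*s^2 - 12*s + 5*sqrt(2)*s + 60
(5) = (-8*r + z)*(5*r + z)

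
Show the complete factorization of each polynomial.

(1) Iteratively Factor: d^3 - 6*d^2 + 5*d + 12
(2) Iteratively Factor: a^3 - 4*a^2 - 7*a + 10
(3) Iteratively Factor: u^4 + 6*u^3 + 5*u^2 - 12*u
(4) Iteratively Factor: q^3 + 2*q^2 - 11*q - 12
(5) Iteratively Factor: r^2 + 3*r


(1) = (d + 1)*(d^2 - 7*d + 12) = (d - 4)*(d + 1)*(d - 3)
(2) = (a - 5)*(a^2 + a - 2) = (a - 5)*(a - 1)*(a + 2)
(3) = (u + 3)*(u^3 + 3*u^2 - 4*u) = (u + 3)*(u + 4)*(u^2 - u) = (u - 1)*(u + 3)*(u + 4)*(u)
(4) = (q - 3)*(q^2 + 5*q + 4) = (q - 3)*(q + 1)*(q + 4)
(5) = (r + 3)*(r)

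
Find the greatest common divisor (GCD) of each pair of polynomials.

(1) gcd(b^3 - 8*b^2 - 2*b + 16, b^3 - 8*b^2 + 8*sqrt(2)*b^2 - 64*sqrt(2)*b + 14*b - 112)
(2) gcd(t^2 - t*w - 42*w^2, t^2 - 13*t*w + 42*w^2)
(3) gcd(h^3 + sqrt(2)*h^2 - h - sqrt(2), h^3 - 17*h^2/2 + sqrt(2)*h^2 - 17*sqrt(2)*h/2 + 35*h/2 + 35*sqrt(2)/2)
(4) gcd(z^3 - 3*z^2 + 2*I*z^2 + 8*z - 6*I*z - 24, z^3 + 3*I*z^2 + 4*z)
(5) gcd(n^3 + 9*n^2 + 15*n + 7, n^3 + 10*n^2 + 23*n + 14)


(1) = gcd((b - 8)*(b - sqrt(2))*(b + sqrt(2)), (b - 8)*(b + sqrt(2))*(b + 7*sqrt(2))) = b^2 + b*(-8 + sqrt(2)) - 8*sqrt(2)
(2) = gcd((t - 7*w)*(t + 6*w), (t - 7*w)*(t - 6*w)) = t - 7*w
(3) = h + sqrt(2)
(4) = z + 4*I
(5) = n^2 + 8*n + 7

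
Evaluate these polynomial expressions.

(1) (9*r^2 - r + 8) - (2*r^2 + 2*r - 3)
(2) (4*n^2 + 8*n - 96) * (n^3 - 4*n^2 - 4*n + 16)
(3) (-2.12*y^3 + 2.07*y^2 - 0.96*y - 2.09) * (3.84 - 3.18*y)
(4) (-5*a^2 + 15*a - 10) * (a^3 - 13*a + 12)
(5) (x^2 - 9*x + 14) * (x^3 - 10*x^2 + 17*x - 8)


(1) = 7*r^2 - 3*r + 11
(2) = 4*n^5 - 8*n^4 - 144*n^3 + 416*n^2 + 512*n - 1536
(3) = 6.7416*y^4 - 14.7234*y^3 + 11.0016*y^2 + 2.9598*y - 8.0256
(4) = -5*a^5 + 15*a^4 + 55*a^3 - 255*a^2 + 310*a - 120
(5) = x^5 - 19*x^4 + 121*x^3 - 301*x^2 + 310*x - 112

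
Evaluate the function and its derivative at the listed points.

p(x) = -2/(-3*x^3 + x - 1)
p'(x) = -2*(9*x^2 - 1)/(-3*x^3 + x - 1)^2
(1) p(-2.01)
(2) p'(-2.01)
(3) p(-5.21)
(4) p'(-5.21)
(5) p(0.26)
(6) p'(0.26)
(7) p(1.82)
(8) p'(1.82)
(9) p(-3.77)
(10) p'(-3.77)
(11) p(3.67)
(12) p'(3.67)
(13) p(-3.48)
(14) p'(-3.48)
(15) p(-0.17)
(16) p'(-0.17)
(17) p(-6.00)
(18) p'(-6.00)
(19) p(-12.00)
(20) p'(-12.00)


(1) = -0.09
(2) = -0.16
(3) = -0.00
(4) = -0.00
(5) = 2.52
(6) = 1.25
(7) = 0.12
(8) = -0.19
(9) = -0.01
(10) = -0.01
(11) = 0.01
(12) = -0.01
(13) = -0.02
(14) = -0.01
(15) = 1.73
(16) = 1.11
(17) = -0.00
(18) = -0.00
(19) = -0.00
(20) = -0.00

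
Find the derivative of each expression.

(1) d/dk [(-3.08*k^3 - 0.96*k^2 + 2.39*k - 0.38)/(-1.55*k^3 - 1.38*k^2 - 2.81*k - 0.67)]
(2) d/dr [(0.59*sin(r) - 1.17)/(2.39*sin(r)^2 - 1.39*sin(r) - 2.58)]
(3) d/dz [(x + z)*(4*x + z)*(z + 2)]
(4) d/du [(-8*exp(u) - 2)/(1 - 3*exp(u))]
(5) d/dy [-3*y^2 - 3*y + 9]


(1) = (2.7624*k^4 + 24.7186*k^3 + 10.4196*k^2 + 0.2376*k - 2.6691)/(2.4025*k^6 + 4.278*k^5 + 10.6154*k^4 + 9.8326*k^3 + 9.7453*k^2 + 3.7654*k + 0.4489)
(2) = (-1.4101*sin(r)^2 + 5.5926*sin(r) - 3.1485)*cos(r)/(5.7121*sin(r)^4 - 6.6442*sin(r)^3 - 10.4003*sin(r)^2 + 7.1724*sin(r) + 6.6564)
(3) = 4*x^2 + 10*x*z + 10*x + 3*z^2 + 4*z
(4) = -14*exp(u)/(3*exp(u) - 1)^2
(5) = -6*y - 3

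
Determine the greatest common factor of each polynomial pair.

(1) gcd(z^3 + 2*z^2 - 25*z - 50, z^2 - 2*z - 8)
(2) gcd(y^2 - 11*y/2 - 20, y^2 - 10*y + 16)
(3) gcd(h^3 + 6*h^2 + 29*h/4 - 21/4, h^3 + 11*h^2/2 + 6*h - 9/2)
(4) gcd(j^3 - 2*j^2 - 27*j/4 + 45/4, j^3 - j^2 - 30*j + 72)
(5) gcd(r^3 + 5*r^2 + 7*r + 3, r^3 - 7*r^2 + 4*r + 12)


(1) = gcd((z - 5)*(z + 2)*(z + 5), (z - 4)*(z + 2)) = z + 2
(2) = y - 8
(3) = h^2 + 5*h/2 - 3/2
(4) = j - 3
(5) = gcd((r + 1)^2*(r + 3), (r - 6)*(r - 2)*(r + 1)) = r + 1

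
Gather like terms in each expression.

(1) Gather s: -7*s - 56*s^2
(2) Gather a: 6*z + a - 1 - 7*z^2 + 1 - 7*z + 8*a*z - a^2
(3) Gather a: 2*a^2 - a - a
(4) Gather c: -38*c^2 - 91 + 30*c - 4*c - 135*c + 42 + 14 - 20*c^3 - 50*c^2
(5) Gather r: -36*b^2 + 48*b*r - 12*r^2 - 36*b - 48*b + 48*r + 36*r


(1) = -56*s^2 - 7*s
(2) = -a^2 + a*(8*z + 1) - 7*z^2 - z
(3) = 2*a^2 - 2*a
(4) = -20*c^3 - 88*c^2 - 109*c - 35
(5) = -36*b^2 - 84*b - 12*r^2 + r*(48*b + 84)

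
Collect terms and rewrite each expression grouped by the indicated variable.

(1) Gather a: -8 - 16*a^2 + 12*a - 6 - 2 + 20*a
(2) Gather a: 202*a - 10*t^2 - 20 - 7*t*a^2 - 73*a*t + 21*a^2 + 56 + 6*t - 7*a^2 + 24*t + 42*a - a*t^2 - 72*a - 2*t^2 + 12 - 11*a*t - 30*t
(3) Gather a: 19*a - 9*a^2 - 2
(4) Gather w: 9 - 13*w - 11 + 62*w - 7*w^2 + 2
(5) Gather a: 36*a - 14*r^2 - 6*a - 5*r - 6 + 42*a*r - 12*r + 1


(1) = -16*a^2 + 32*a - 16
(2) = a^2*(14 - 7*t) + a*(-t^2 - 84*t + 172) - 12*t^2 + 48
(3) = -9*a^2 + 19*a - 2
(4) = -7*w^2 + 49*w
(5) = a*(42*r + 30) - 14*r^2 - 17*r - 5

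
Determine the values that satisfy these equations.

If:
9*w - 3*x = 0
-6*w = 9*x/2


Then:
w = 0
x = 0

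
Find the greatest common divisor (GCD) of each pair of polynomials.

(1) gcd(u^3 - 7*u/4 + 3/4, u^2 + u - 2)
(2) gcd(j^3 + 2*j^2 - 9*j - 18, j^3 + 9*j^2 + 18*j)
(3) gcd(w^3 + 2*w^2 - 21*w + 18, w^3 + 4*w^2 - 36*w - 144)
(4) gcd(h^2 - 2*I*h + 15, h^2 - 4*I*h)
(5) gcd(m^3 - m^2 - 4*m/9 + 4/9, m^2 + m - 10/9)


(1) = u - 1
(2) = j + 3
(3) = w + 6
(4) = 1
(5) = m - 2/3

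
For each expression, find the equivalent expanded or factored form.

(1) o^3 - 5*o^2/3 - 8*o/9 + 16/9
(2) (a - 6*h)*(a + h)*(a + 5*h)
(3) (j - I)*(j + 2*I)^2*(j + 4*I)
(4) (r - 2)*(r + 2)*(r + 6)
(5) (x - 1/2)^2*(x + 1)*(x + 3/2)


(1) = (o - 4/3)^2*(o + 1)
(2) = a^3 - 31*a*h^2 - 30*h^3
(3) = j^4 + 7*I*j^3 - 12*j^2 + 4*I*j - 16
(4) = r^3 + 6*r^2 - 4*r - 24
(5) = x^4 + 3*x^3/2 - 3*x^2/4 - 7*x/8 + 3/8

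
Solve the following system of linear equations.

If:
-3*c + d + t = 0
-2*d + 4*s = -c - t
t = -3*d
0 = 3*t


Then:
c = 0
d = 0
s = 0
t = 0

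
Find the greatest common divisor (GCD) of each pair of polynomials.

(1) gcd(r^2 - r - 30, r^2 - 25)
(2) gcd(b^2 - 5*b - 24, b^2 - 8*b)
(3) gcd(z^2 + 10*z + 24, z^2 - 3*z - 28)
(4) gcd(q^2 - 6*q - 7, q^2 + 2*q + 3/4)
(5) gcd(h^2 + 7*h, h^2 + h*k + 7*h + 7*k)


(1) = r + 5
(2) = b - 8
(3) = gcd((z + 4)*(z + 6), (z - 7)*(z + 4)) = z + 4
(4) = gcd((q - 7)*(q + 1), (q + 1/2)*(q + 3/2)) = 1
(5) = h + 7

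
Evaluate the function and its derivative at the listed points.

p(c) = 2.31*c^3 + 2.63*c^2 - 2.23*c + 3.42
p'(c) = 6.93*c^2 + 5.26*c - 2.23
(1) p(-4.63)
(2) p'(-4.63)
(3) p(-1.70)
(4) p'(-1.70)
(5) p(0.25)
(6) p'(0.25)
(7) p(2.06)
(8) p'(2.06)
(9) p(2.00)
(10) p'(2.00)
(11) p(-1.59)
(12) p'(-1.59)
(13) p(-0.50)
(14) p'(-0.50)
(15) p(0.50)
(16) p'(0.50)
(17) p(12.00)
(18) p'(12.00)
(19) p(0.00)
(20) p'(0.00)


(1) = -159.15
(2) = 121.97
(3) = 3.46
(4) = 8.86
(5) = 3.06
(6) = -0.48
(7) = 30.18
(8) = 38.01
(9) = 27.96
(10) = 36.01
(11) = 4.33
(12) = 6.93
(13) = 4.90
(14) = -3.13
(15) = 3.25
(16) = 2.13
(17) = 4347.06
(18) = 1058.81
(19) = 3.42
(20) = -2.23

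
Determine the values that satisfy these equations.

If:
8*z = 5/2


Then:
z = 5/16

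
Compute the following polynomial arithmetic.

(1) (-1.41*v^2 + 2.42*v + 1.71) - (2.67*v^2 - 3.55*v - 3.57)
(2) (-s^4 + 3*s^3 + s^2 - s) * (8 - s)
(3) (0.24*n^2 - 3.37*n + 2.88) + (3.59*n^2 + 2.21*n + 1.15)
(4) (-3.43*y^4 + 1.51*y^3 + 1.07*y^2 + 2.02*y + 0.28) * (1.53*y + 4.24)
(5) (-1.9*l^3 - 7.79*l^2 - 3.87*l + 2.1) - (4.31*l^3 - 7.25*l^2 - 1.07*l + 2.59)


(1) = -4.08*v^2 + 5.97*v + 5.28
(2) = s^5 - 11*s^4 + 23*s^3 + 9*s^2 - 8*s
(3) = 3.83*n^2 - 1.16*n + 4.03
(4) = -5.2479*y^5 - 12.2329*y^4 + 8.0395*y^3 + 7.6274*y^2 + 8.9932*y + 1.1872
(5) = -6.21*l^3 - 0.54*l^2 - 2.8*l - 0.49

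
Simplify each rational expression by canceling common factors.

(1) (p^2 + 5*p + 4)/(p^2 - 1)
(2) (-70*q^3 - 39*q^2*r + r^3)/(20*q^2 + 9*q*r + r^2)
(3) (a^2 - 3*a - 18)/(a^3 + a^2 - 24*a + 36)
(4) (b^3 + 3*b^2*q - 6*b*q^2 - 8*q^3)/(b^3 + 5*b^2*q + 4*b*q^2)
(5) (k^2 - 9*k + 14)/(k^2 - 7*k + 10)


(1) = (p + 4)/(p - 1)
(2) = (-14*q^2 - 5*q*r + r^2)/(4*q + r)
(3) = (a^2 - 3*a - 18)/(a^3 + a^2 - 24*a + 36)
(4) = (b - 2*q)/b
(5) = (k - 7)/(k - 5)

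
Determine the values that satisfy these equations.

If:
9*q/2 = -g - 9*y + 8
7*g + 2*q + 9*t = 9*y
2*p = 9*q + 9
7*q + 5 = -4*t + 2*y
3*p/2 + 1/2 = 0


Then:
g = 313/810
p = -1/3
q = -29/27
t = 9631/7290
y = 5041/3645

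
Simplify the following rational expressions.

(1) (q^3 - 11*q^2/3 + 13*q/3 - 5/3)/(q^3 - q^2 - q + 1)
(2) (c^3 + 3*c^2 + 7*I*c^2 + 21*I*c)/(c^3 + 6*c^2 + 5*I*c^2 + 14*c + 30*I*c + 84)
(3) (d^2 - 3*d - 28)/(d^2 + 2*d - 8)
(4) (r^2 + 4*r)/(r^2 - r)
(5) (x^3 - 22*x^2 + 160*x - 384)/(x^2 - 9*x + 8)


(1) = (3*q - 5)/(3*q + 3)
(2) = (c^2 + 3*c)/(c^2 + c*(6 - 2*I) - 12*I)
(3) = (d - 7)/(d - 2)
(4) = (r + 4)/(r - 1)
(5) = (x^2 - 14*x + 48)/(x - 1)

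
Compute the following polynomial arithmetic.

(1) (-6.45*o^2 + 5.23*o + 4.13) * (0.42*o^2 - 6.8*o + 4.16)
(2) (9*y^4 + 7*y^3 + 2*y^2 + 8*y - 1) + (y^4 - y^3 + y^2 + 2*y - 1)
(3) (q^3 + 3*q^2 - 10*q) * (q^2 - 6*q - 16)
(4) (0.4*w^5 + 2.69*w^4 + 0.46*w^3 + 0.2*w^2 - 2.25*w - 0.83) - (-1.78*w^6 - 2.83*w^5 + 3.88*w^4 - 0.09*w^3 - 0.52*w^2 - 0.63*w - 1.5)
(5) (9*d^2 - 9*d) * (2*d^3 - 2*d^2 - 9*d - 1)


(1) = -2.709*o^4 + 46.0566*o^3 - 60.6614*o^2 - 6.3272*o + 17.1808
(2) = 10*y^4 + 6*y^3 + 3*y^2 + 10*y - 2
(3) = q^5 - 3*q^4 - 44*q^3 + 12*q^2 + 160*q
(4) = 1.78*w^6 + 3.23*w^5 - 1.19*w^4 + 0.55*w^3 + 0.72*w^2 - 1.62*w + 0.67
(5) = 18*d^5 - 36*d^4 - 63*d^3 + 72*d^2 + 9*d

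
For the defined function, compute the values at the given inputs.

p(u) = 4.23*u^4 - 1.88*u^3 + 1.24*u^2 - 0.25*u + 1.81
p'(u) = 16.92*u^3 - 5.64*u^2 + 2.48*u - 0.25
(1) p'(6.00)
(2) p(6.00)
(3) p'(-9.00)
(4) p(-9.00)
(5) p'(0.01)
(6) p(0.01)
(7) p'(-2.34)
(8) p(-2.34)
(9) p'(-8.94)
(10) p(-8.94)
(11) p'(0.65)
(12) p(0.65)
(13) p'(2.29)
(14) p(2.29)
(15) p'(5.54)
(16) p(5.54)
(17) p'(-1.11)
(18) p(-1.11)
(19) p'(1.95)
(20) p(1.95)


(1) = 3466.31
(2) = 5120.95
(3) = -12814.09
(4) = 29228.05
(5) = -0.23
(6) = 1.81
(7) = -253.73
(8) = 160.10
(9) = -12562.82
(10) = 28466.76
(11) = 3.63
(12) = 2.41
(13) = 179.04
(14) = 101.49
(15) = 2717.32
(16) = 3703.37
(17) = -33.09
(18) = 12.61
(19) = 108.60
(20) = 53.26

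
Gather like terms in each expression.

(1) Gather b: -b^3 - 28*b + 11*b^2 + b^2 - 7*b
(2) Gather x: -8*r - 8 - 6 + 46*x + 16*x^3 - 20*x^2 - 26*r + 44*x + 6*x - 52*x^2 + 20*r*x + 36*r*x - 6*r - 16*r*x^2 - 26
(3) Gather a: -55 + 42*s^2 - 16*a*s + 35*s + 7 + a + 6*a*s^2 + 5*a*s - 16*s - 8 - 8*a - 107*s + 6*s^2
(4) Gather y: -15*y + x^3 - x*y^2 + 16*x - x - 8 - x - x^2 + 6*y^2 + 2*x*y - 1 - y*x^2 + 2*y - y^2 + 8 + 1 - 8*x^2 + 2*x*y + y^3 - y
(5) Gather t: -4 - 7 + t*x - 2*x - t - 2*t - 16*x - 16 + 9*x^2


(1) = -b^3 + 12*b^2 - 35*b
(2) = -40*r + 16*x^3 + x^2*(-16*r - 72) + x*(56*r + 96) - 40
(3) = a*(6*s^2 - 11*s - 7) + 48*s^2 - 88*s - 56
(4) = x^3 - 9*x^2 + 14*x + y^3 + y^2*(5 - x) + y*(-x^2 + 4*x - 14)
(5) = t*(x - 3) + 9*x^2 - 18*x - 27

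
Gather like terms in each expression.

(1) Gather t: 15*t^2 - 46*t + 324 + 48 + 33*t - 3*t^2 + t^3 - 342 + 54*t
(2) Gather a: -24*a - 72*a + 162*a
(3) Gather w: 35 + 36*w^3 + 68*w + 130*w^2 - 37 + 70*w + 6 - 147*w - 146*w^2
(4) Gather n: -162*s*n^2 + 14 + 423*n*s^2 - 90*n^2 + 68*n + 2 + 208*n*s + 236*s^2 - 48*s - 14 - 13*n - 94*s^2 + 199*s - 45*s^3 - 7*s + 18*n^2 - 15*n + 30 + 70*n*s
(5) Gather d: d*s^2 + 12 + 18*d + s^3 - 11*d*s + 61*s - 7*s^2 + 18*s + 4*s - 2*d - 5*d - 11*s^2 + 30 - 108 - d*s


(1) = t^3 + 12*t^2 + 41*t + 30
(2) = 66*a
(3) = 36*w^3 - 16*w^2 - 9*w + 4
(4) = n^2*(-162*s - 72) + n*(423*s^2 + 278*s + 40) - 45*s^3 + 142*s^2 + 144*s + 32
(5) = d*(s^2 - 12*s + 11) + s^3 - 18*s^2 + 83*s - 66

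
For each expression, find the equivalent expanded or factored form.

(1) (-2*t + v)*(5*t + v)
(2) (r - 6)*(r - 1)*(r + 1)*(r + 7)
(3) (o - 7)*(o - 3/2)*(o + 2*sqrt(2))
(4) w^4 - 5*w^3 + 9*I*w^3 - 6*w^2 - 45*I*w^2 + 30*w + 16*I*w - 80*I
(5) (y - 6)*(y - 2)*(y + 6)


(1) = -10*t^2 + 3*t*v + v^2
(2) = r^4 + r^3 - 43*r^2 - r + 42
(3) = o^3 - 17*o^2/2 + 2*sqrt(2)*o^2 - 17*sqrt(2)*o + 21*o/2 + 21*sqrt(2)
(4) = (w - 5)*(w - I)*(w + 2*I)*(w + 8*I)
(5) = y^3 - 2*y^2 - 36*y + 72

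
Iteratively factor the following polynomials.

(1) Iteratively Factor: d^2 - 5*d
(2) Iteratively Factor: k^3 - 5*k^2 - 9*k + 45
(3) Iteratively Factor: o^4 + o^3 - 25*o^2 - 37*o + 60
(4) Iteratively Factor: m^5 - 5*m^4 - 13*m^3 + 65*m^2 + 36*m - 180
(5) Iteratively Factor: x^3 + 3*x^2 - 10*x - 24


(1) = (d - 5)*(d)
(2) = (k + 3)*(k^2 - 8*k + 15) = (k - 3)*(k + 3)*(k - 5)
(3) = (o + 4)*(o^3 - 3*o^2 - 13*o + 15) = (o - 1)*(o + 4)*(o^2 - 2*o - 15) = (o - 1)*(o + 3)*(o + 4)*(o - 5)
(4) = (m + 3)*(m^4 - 8*m^3 + 11*m^2 + 32*m - 60) = (m - 3)*(m + 3)*(m^3 - 5*m^2 - 4*m + 20) = (m - 3)*(m + 2)*(m + 3)*(m^2 - 7*m + 10) = (m - 5)*(m - 3)*(m + 2)*(m + 3)*(m - 2)
(5) = (x + 2)*(x^2 + x - 12) = (x - 3)*(x + 2)*(x + 4)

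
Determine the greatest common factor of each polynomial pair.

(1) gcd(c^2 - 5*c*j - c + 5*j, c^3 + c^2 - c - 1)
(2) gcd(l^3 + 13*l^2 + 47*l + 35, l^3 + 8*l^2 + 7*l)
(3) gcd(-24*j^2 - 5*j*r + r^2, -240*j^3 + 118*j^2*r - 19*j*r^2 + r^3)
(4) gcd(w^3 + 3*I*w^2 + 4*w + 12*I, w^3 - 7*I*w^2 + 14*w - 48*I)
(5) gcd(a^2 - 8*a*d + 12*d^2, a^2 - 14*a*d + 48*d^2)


(1) = gcd((c - 1)*(c - 5*j), (c - 1)*(c + 1)^2) = c - 1
(2) = gcd((l + 1)*(l + 5)*(l + 7), l*(l + 1)*(l + 7)) = l^2 + 8*l + 7
(3) = gcd((-8*j + r)*(3*j + r), (-8*j + r)*(-6*j + r)*(-5*j + r)) = -8*j + r
(4) = w^2 + I*w + 6
(5) = gcd((a - 6*d)*(a - 2*d), (a - 8*d)*(a - 6*d)) = a - 6*d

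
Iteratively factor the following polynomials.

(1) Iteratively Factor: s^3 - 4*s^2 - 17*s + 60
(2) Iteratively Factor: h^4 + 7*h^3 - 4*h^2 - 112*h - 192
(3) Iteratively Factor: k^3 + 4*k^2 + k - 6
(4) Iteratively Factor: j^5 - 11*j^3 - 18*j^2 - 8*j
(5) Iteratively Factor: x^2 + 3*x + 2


(1) = (s - 5)*(s^2 + s - 12) = (s - 5)*(s - 3)*(s + 4)
(2) = (h + 4)*(h^3 + 3*h^2 - 16*h - 48) = (h - 4)*(h + 4)*(h^2 + 7*h + 12) = (h - 4)*(h + 3)*(h + 4)*(h + 4)
(3) = (k + 3)*(k^2 + k - 2) = (k - 1)*(k + 3)*(k + 2)
(4) = (j + 1)*(j^4 - j^3 - 10*j^2 - 8*j) = (j + 1)^2*(j^3 - 2*j^2 - 8*j) = j*(j + 1)^2*(j^2 - 2*j - 8) = j*(j - 4)*(j + 1)^2*(j + 2)
(5) = (x + 2)*(x + 1)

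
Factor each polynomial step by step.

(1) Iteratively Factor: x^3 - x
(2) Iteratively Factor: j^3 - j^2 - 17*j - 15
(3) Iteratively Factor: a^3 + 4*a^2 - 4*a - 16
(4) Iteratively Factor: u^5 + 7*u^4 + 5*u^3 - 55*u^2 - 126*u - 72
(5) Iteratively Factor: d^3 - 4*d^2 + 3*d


(1) = (x)*(x^2 - 1) = x*(x + 1)*(x - 1)
(2) = (j + 3)*(j^2 - 4*j - 5) = (j - 5)*(j + 3)*(j + 1)
(3) = (a + 4)*(a^2 - 4) = (a + 2)*(a + 4)*(a - 2)
(4) = (u - 3)*(u^4 + 10*u^3 + 35*u^2 + 50*u + 24) = (u - 3)*(u + 1)*(u^3 + 9*u^2 + 26*u + 24) = (u - 3)*(u + 1)*(u + 3)*(u^2 + 6*u + 8) = (u - 3)*(u + 1)*(u + 2)*(u + 3)*(u + 4)
(5) = (d - 3)*(d^2 - d) = (d - 3)*(d - 1)*(d)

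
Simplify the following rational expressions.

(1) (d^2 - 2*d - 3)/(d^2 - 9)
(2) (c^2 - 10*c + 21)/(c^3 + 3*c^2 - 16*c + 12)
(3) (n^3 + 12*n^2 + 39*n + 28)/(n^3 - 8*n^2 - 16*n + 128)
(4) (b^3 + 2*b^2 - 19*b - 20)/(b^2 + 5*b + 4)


(1) = (d + 1)/(d + 3)
(2) = (c^2 - 10*c + 21)/(c^3 + 3*c^2 - 16*c + 12)
(3) = (n^2 + 8*n + 7)/(n^2 - 12*n + 32)
(4) = (b^2 + b - 20)/(b + 4)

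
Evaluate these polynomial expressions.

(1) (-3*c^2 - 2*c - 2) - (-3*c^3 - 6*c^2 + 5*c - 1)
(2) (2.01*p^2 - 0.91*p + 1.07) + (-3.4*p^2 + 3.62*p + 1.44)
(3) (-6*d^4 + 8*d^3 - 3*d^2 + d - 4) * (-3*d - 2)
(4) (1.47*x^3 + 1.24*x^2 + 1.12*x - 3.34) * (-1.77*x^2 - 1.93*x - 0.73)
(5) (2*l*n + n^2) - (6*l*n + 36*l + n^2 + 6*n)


(1) = 3*c^3 + 3*c^2 - 7*c - 1
(2) = -1.39*p^2 + 2.71*p + 2.51
(3) = 18*d^5 - 12*d^4 - 7*d^3 + 3*d^2 + 10*d + 8
(4) = -2.6019*x^5 - 5.0319*x^4 - 5.4487*x^3 + 2.845*x^2 + 5.6286*x + 2.4382
(5) = -4*l*n - 36*l - 6*n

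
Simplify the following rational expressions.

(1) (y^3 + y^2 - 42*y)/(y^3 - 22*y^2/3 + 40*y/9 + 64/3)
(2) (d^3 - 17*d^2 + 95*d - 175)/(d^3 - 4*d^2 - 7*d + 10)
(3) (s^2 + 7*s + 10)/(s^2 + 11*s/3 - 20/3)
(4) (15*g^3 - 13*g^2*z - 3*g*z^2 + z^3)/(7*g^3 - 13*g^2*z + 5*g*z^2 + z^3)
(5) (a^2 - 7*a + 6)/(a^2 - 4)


(1) = (9*y^2 + 63*y)/(9*y^2 - 12*y - 32)
(2) = (d^2 - 12*d + 35)/(d^2 + d - 2)
(3) = (3*s + 6)/(3*s - 4)
(4) = (-15*g^2 - 2*g*z + z^2)/(-7*g^2 + 6*g*z + z^2)
(5) = (a^2 - 7*a + 6)/(a^2 - 4)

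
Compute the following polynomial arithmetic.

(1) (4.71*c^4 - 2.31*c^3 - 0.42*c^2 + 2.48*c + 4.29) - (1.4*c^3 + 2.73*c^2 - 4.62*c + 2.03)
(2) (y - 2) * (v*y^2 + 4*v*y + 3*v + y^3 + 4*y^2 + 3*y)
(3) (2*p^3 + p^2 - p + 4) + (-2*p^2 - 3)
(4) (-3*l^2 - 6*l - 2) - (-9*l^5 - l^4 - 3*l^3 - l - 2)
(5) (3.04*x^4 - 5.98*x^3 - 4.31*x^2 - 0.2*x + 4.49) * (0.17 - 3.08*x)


(1) = 4.71*c^4 - 3.71*c^3 - 3.15*c^2 + 7.1*c + 2.26
(2) = v*y^3 + 2*v*y^2 - 5*v*y - 6*v + y^4 + 2*y^3 - 5*y^2 - 6*y
(3) = 2*p^3 - p^2 - p + 1
(4) = 9*l^5 + l^4 + 3*l^3 - 3*l^2 - 5*l
(5) = -9.3632*x^5 + 18.9352*x^4 + 12.2582*x^3 - 0.1167*x^2 - 13.8632*x + 0.7633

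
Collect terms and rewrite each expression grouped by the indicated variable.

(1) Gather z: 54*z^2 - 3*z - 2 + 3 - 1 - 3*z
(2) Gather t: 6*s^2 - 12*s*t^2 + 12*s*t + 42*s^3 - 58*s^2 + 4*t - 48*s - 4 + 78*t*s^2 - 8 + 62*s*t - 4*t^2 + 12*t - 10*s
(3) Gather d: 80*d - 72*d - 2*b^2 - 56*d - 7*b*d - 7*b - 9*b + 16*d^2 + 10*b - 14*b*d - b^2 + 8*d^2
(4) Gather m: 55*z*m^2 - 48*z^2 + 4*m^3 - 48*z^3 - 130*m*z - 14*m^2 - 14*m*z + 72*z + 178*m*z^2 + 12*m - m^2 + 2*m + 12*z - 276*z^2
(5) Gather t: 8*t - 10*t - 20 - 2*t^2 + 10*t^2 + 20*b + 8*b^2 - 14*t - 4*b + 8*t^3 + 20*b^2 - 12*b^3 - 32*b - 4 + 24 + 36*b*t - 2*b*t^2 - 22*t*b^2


(1) = 54*z^2 - 6*z
(2) = 42*s^3 - 52*s^2 - 58*s + t^2*(-12*s - 4) + t*(78*s^2 + 74*s + 16) - 12
(3) = -3*b^2 - 6*b + 24*d^2 + d*(-21*b - 48)
(4) = 4*m^3 + m^2*(55*z - 15) + m*(178*z^2 - 144*z + 14) - 48*z^3 - 324*z^2 + 84*z
(5) = -12*b^3 + 28*b^2 - 16*b + 8*t^3 + t^2*(8 - 2*b) + t*(-22*b^2 + 36*b - 16)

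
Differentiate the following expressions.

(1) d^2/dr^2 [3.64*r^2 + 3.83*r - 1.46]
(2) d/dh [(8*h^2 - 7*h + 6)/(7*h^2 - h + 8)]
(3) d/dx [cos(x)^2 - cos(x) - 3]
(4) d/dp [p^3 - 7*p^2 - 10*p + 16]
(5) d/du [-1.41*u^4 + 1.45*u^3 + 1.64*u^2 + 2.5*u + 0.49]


(1) = 7.28000000000000
(2) = (41*h^2 + 44*h - 50)/(49*h^4 - 14*h^3 + 113*h^2 - 16*h + 64)
(3) = sin(x) - sin(2*x)
(4) = 3*p^2 - 14*p - 10
(5) = -5.64*u^3 + 4.35*u^2 + 3.28*u + 2.5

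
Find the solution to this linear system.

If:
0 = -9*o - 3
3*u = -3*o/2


Then:
o = -1/3
u = 1/6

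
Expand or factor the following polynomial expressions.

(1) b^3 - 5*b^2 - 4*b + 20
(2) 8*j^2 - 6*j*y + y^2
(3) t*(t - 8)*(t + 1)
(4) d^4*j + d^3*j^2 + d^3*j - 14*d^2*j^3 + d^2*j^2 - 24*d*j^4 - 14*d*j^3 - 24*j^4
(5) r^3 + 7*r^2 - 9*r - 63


(1) = (b - 5)*(b - 2)*(b + 2)
(2) = (-4*j + y)*(-2*j + y)
(3) = t^3 - 7*t^2 - 8*t
(4) = (d - 4*j)*(d + 2*j)*(d + 3*j)*(d*j + j)
(5) = (r - 3)*(r + 3)*(r + 7)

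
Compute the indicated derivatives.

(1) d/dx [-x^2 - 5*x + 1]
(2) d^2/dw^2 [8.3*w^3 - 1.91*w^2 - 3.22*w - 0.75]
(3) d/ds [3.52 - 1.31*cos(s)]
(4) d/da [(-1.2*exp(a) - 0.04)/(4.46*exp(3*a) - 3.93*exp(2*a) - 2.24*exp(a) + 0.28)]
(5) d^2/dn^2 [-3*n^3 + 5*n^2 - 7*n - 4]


(1) = -2*x - 5
(2) = 49.8*w - 3.82
(3) = 1.31*sin(s)
(4) = (10.704*exp(3*a) - 4.1808*exp(2*a) - 0.3144*exp(a) - 0.4256)*exp(a)/(19.8916*exp(6*a) - 35.0556*exp(5*a) - 4.5359*exp(4*a) + 20.104*exp(3*a) + 2.8168*exp(2*a) - 1.2544*exp(a) + 0.0784)
(5) = 10 - 18*n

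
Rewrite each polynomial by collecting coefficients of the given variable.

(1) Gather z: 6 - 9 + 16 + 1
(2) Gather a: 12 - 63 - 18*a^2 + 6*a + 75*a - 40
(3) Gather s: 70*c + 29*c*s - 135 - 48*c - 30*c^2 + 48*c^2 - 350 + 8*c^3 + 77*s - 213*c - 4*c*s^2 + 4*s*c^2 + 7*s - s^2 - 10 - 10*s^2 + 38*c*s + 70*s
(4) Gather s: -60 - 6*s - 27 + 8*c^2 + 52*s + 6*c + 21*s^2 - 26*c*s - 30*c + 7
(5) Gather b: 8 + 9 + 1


(1) = 14
(2) = -18*a^2 + 81*a - 91
(3) = 8*c^3 + 18*c^2 - 191*c + s^2*(-4*c - 11) + s*(4*c^2 + 67*c + 154) - 495
(4) = 8*c^2 - 24*c + 21*s^2 + s*(46 - 26*c) - 80
(5) = 18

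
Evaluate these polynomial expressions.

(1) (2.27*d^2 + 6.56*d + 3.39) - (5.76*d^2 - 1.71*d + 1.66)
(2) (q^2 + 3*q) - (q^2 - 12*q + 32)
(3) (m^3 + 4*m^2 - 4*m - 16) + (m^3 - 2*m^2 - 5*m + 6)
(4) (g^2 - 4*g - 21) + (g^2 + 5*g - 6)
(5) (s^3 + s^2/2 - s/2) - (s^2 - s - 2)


(1) = -3.49*d^2 + 8.27*d + 1.73
(2) = 15*q - 32
(3) = 2*m^3 + 2*m^2 - 9*m - 10
(4) = 2*g^2 + g - 27
(5) = s^3 - s^2/2 + s/2 + 2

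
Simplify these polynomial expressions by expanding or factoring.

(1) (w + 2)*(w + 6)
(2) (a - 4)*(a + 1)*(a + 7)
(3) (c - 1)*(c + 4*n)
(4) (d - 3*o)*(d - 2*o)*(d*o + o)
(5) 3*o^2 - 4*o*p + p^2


(1) = w^2 + 8*w + 12
(2) = a^3 + 4*a^2 - 25*a - 28
(3) = c^2 + 4*c*n - c - 4*n
(4) = d^3*o - 5*d^2*o^2 + d^2*o + 6*d*o^3 - 5*d*o^2 + 6*o^3
(5) = (-3*o + p)*(-o + p)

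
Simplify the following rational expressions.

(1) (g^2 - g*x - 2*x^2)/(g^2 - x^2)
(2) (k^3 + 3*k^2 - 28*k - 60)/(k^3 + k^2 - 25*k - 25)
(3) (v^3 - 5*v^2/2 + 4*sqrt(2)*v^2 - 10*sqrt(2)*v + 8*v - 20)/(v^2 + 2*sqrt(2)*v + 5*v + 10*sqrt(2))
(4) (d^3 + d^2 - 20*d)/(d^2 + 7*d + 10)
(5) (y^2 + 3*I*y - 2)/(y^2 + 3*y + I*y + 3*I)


(1) = (-g + 2*x)/(-g + x)
(2) = (k^2 + 8*k + 12)/(k^2 + 6*k + 5)
(3) = (2*v^2 + v*(-5 + 4*sqrt(2)) - 10*sqrt(2))/(2*v + 10)
(4) = (d^2 - 4*d)/(d + 2)
(5) = (y + 2*I)/(y + 3)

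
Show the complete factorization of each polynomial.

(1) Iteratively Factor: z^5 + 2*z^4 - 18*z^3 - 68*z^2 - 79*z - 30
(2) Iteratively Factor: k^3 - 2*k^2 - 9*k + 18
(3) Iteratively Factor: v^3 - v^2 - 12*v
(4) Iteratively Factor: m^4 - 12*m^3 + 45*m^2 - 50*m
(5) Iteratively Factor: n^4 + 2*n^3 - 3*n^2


(1) = (z + 2)*(z^4 - 18*z^2 - 32*z - 15) = (z + 1)*(z + 2)*(z^3 - z^2 - 17*z - 15) = (z - 5)*(z + 1)*(z + 2)*(z^2 + 4*z + 3) = (z - 5)*(z + 1)*(z + 2)*(z + 3)*(z + 1)
(2) = (k - 3)*(k^2 + k - 6) = (k - 3)*(k + 3)*(k - 2)
(3) = (v)*(v^2 - v - 12) = v*(v - 4)*(v + 3)
(4) = (m - 5)*(m^3 - 7*m^2 + 10*m) = (m - 5)*(m - 2)*(m^2 - 5*m) = m*(m - 5)*(m - 2)*(m - 5)
(5) = (n - 1)*(n^3 + 3*n^2) = n*(n - 1)*(n^2 + 3*n) = n^2*(n - 1)*(n + 3)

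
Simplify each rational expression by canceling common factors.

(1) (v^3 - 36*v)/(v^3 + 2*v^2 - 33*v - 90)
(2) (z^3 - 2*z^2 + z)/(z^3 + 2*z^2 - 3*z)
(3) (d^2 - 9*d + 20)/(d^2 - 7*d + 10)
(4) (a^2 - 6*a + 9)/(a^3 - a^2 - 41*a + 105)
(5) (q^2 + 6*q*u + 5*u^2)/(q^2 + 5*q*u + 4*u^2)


(1) = (v^2 + 6*v)/(v^2 + 8*v + 15)
(2) = (z - 1)/(z + 3)
(3) = (d - 4)/(d - 2)
(4) = (a - 3)/(a^2 + 2*a - 35)
(5) = (q + 5*u)/(q + 4*u)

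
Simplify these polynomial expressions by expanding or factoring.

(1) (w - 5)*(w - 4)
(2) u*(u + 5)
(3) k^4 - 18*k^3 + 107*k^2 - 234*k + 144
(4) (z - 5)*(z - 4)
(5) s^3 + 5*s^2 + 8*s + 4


(1) = w^2 - 9*w + 20
(2) = u^2 + 5*u
(3) = (k - 8)*(k - 6)*(k - 3)*(k - 1)
(4) = z^2 - 9*z + 20
(5) = (s + 1)*(s + 2)^2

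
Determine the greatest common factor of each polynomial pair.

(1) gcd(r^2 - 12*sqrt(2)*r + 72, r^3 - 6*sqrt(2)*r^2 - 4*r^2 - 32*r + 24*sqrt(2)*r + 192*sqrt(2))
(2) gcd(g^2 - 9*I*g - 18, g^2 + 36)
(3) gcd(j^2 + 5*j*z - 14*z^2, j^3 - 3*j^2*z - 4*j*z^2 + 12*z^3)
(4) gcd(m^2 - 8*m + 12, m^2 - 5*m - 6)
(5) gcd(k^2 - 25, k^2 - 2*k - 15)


(1) = gcd((r - 6*sqrt(2))^2, (r - 8)*(r + 4)*(r - 6*sqrt(2))) = r - 6*sqrt(2)
(2) = g - 6*I
(3) = gcd((j - 2*z)*(j + 7*z), (j - 3*z)*(j - 2*z)*(j + 2*z)) = -j + 2*z
(4) = gcd((m - 6)*(m - 2), (m - 6)*(m + 1)) = m - 6
(5) = gcd((k - 5)*(k + 5), (k - 5)*(k + 3)) = k - 5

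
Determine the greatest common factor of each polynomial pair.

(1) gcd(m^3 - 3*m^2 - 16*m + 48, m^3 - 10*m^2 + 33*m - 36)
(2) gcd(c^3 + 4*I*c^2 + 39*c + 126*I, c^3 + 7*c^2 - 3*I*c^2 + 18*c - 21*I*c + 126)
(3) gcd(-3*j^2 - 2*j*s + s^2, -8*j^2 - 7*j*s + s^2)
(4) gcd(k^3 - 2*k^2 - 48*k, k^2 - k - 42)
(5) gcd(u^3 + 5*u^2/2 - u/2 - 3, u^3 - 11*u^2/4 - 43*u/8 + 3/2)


(1) = gcd((m - 4)*(m - 3)*(m + 4), (m - 4)*(m - 3)^2) = m^2 - 7*m + 12
(2) = gcd((c - 6*I)*(c + 3*I)*(c + 7*I), (c + 7)*(c - 6*I)*(c + 3*I)) = c^2 - 3*I*c + 18
(3) = gcd((-3*j + s)*(j + s), (-8*j + s)*(j + s)) = j + s
(4) = k + 6
(5) = gcd((u - 1)*(u + 3/2)*(u + 2), (u - 4)*(u - 1/4)*(u + 3/2)) = u + 3/2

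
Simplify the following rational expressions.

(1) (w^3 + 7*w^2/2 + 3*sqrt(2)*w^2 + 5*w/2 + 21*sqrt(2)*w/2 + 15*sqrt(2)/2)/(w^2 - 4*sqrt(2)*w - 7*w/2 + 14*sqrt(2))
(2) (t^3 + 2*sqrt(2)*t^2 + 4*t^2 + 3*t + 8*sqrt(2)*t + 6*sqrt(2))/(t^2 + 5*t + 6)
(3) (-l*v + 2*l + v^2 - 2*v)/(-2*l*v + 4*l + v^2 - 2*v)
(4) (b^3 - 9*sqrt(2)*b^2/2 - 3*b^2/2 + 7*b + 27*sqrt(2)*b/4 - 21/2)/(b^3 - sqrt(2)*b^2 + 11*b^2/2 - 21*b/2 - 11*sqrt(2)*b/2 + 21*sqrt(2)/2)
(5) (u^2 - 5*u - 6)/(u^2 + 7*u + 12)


(1) = (4*w^3 + w^2*(14 + 12*sqrt(2)) + w*(10 + 42*sqrt(2)) + 30*sqrt(2))/(4*w^2 + w*(-16*sqrt(2) - 14) + 56*sqrt(2))
(2) = (t^2 + t*(1 + 2*sqrt(2)) + 2*sqrt(2))/(t + 2)
(3) = (-l + v)/(-2*l + v)
(4) = (8*b - 28*sqrt(2))/(8*b + 56)
(5) = (u^2 - 5*u - 6)/(u^2 + 7*u + 12)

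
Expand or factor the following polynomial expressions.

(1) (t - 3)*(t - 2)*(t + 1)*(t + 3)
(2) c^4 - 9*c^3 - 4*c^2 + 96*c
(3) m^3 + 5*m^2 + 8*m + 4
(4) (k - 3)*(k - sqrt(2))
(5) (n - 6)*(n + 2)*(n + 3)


(1) = t^4 - t^3 - 11*t^2 + 9*t + 18
(2) = c*(c - 8)*(c - 4)*(c + 3)
(3) = (m + 1)*(m + 2)^2
(4) = k^2 - 3*k - sqrt(2)*k + 3*sqrt(2)
(5) = n^3 - n^2 - 24*n - 36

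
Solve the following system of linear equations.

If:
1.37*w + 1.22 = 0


Then:
w = -0.89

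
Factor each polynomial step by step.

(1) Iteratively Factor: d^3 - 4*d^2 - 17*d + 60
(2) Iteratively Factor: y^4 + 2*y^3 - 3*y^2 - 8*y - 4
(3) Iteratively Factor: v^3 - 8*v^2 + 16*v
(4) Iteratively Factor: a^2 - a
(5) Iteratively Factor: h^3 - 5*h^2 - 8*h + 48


(1) = (d - 5)*(d^2 + d - 12) = (d - 5)*(d - 3)*(d + 4)
(2) = (y + 1)*(y^3 + y^2 - 4*y - 4) = (y + 1)*(y + 2)*(y^2 - y - 2) = (y - 2)*(y + 1)*(y + 2)*(y + 1)
(3) = (v - 4)*(v^2 - 4*v) = v*(v - 4)*(v - 4)
(4) = (a)*(a - 1)
(5) = (h - 4)*(h^2 - h - 12) = (h - 4)^2*(h + 3)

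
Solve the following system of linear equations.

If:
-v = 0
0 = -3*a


Then:
a = 0
v = 0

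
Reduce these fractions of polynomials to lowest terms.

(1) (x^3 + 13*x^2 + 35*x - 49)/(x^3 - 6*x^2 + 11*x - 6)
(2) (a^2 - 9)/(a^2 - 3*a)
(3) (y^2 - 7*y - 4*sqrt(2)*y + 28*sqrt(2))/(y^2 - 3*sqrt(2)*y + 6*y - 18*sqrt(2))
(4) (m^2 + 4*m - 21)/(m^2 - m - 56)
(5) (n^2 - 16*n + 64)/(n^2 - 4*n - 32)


(1) = (x^2 + 14*x + 49)/(x^2 - 5*x + 6)
(2) = (a + 3)/a
(3) = (y^2 + y*(-7 - 4*sqrt(2)) + 28*sqrt(2))/(y^2 + y*(6 - 3*sqrt(2)) - 18*sqrt(2))
(4) = (m - 3)/(m - 8)
(5) = (n - 8)/(n + 4)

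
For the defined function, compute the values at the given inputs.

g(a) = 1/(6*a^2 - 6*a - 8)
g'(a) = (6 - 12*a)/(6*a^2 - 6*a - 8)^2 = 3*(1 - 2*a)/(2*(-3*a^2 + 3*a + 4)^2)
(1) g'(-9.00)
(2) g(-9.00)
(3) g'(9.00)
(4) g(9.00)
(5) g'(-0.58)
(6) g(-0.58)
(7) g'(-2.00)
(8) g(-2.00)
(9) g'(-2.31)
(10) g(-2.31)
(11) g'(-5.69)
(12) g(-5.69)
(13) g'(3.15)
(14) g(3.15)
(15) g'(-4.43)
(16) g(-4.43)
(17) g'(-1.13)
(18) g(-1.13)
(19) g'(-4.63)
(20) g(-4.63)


(1) = 0.00
(2) = 0.00
(3) = -0.00
(4) = 0.00
(5) = 2.07
(6) = -0.40
(7) = 0.04
(8) = 0.04
(9) = 0.02
(10) = 0.03
(11) = 0.00
(12) = 0.00
(13) = -0.03
(14) = 0.03
(15) = 0.00
(16) = 0.01
(17) = 0.47
(18) = 0.16
(19) = 0.00
(20) = 0.01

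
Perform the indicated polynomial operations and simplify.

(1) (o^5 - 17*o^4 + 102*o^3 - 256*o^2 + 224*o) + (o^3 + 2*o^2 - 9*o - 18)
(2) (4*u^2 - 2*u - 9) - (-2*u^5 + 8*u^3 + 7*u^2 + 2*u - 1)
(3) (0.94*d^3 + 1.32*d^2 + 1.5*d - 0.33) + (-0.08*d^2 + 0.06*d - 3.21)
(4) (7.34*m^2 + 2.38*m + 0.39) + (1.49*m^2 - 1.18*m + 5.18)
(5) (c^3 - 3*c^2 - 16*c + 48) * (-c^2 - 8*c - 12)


(1) = o^5 - 17*o^4 + 103*o^3 - 254*o^2 + 215*o - 18
(2) = 2*u^5 - 8*u^3 - 3*u^2 - 4*u - 8
(3) = 0.94*d^3 + 1.24*d^2 + 1.56*d - 3.54
(4) = 8.83*m^2 + 1.2*m + 5.57
(5) = -c^5 - 5*c^4 + 28*c^3 + 116*c^2 - 192*c - 576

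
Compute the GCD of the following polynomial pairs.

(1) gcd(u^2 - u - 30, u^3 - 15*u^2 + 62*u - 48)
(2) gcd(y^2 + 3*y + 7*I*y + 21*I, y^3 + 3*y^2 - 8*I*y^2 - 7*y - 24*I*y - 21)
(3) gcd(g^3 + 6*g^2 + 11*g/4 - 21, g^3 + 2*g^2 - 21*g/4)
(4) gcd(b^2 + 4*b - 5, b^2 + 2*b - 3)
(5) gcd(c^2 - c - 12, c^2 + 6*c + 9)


(1) = gcd((u - 6)*(u + 5), (u - 8)*(u - 6)*(u - 1)) = u - 6
(2) = y + 3
(3) = g^2 + 2*g - 21/4
(4) = b - 1
(5) = gcd((c - 4)*(c + 3), (c + 3)^2) = c + 3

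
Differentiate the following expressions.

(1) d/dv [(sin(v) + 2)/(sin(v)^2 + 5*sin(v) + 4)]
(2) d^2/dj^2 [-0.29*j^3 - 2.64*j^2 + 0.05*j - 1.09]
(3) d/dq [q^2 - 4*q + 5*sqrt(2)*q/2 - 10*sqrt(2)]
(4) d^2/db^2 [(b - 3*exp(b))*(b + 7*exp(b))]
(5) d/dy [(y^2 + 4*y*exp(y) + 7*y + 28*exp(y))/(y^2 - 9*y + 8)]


(1) = (-4*sin(v) + cos(v)^2 - 7)*cos(v)/(sin(v)^2 + 5*sin(v) + 4)^2
(2) = -1.74*j - 5.28
(3) = 2*q - 4 + 5*sqrt(2)/2
(4) = 4*b*exp(b) - 84*exp(2*b) + 8*exp(b) + 2
(5) = 4*(y^3*exp(y) - 3*y^2*exp(y) - 4*y^2 - 69*y*exp(y) + 4*y + 127*exp(y) + 14)/(y^4 - 18*y^3 + 97*y^2 - 144*y + 64)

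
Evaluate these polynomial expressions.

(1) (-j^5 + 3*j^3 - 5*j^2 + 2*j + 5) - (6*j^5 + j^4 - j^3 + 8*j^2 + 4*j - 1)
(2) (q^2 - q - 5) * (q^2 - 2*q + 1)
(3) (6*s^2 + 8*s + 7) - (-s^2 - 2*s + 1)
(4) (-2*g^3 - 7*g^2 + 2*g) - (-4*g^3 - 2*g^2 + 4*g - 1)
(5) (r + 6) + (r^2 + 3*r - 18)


(1) = -7*j^5 - j^4 + 4*j^3 - 13*j^2 - 2*j + 6
(2) = q^4 - 3*q^3 - 2*q^2 + 9*q - 5
(3) = 7*s^2 + 10*s + 6
(4) = 2*g^3 - 5*g^2 - 2*g + 1
(5) = r^2 + 4*r - 12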